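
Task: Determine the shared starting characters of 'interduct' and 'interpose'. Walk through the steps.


Compare from the start: 5 characters match: 'inter'. Mismatch at position 6: 'd' vs 'p'.

inter


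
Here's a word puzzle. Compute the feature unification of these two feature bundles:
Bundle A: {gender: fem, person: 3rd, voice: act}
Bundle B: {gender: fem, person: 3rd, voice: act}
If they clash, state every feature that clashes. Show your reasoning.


Compare features:
gender: A=fem vs B=fem -> unified: fem
person: A=3rd vs B=3rd -> unified: 3rd
voice: A=act vs B=act -> unified: act
No clashes found.

Unified: {gender: fem, person: 3rd, voice: act}


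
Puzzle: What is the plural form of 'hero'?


Apply rule: Add -es (consonant + o). 'hero' becomes 'heroes'.

heroes


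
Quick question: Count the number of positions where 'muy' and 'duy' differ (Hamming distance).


Alignment:
Position 1: 'm' vs 'd' = DIFFER
Position 2: 'u' vs 'u' = match
Position 3: 'y' vs 'y' = match
Total differences: 1

1


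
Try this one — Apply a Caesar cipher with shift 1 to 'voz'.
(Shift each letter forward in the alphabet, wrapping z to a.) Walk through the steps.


Shift each letter by 1: v -> w, o -> p, z -> a. Result: 'wpa'.

wpa


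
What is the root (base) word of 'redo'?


Remove prefix 're' from 'redo' to get root 'do'.

do


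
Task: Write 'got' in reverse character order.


Reverse 'got' character by character: 'tog'.

tog


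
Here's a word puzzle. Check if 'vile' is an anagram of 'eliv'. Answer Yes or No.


Sorted letters of 'vile': 'eilv'
Sorted letters of 'eliv': 'eilv'
They match.

Yes


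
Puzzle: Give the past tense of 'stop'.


Apply rule: Double final consonant and add -ed. 'stop' becomes 'stopped'.

stopped


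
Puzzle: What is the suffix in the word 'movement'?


The word 'movement' = 'move' (root) + '-ment' (suffix). The suffix is '-ment'.

ment


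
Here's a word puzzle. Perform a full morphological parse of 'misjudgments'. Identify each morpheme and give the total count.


Step 1: Identify prefix: 'mis' (meaning: wrongly)
Step 2: Identify root: 'judge'
Step 3: Identify suffix(es): 'ment, s'
Decomposition: mis- (prefix: wrongly) + judge (root) + -ment (suffix: action/result) + -s (plural)
Total morphemes: 4

4 morphemes (mis- (prefix: wrongly) + judge (root) + -ment (suffix: action/result) + -s (plural))


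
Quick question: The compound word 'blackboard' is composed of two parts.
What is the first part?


Split 'blackboard' into 'black' + 'board'. The first part is 'black'.

black


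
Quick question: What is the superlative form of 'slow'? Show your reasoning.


Apply superlative formation (add -est): 'slow' -> 'slowest'.

slowest


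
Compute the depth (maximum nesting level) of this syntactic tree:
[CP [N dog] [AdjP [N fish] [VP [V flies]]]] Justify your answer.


Count bracket nesting levels:
'[' at pos 0: depth = 1
'[' at pos 4: depth = 2
'[' at pos 12: depth = 2
'[' at pos 18: depth = 3
'[' at pos 27: depth = 3
'[' at pos 31: depth = 4
Maximum depth reached: 4

4


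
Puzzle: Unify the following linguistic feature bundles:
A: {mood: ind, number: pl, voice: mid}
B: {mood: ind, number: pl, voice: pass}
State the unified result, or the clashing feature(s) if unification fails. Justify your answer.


Compare features:
mood: A=ind vs B=ind -> unified: ind
number: A=pl vs B=pl -> unified: pl
voice: A=mid vs B=pass -> CLASH
Clash detected on feature 'voice' (mid vs pass); unification fails.

CLASH on 'voice' (mid vs pass)


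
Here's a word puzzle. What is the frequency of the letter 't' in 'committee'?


Letter 't' in 'committee': found at position(s) 6, 7 = 2 occurrence(s).

2


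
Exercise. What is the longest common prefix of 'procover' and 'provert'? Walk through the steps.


Compare from the start: 3 characters match: 'pro'. Mismatch at position 4: 'c' vs 'v'.

pro


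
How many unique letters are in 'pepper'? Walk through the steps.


Unique letters in 'pepper': {e, p, r} = 3 distinct letters.

3


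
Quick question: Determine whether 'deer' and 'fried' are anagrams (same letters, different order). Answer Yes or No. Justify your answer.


Sorted letters of 'deer': 'deer'
Sorted letters of 'fried': 'defir'
They do not match.

No


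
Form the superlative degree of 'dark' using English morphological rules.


Apply superlative formation (add -est): 'dark' -> 'darkest'.

darkest


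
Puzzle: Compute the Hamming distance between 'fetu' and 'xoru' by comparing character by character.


Alignment:
Position 1: 'f' vs 'x' = DIFFER
Position 2: 'e' vs 'o' = DIFFER
Position 3: 't' vs 'r' = DIFFER
Position 4: 'u' vs 'u' = match
Total differences: 3

3


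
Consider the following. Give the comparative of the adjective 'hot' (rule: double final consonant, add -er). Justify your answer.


Apply comparative formation (double final consonant, add -er): 'hot' -> 'hotter'.

hotter


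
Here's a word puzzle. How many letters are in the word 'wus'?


Spell out 'wus' and number each letter: w(1), u(2), s(3). Total: 3 letters.

3


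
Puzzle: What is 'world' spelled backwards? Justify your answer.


Reverse 'world' character by character: 'dlrow'.

dlrow


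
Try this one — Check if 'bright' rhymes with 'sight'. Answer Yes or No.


Rime (stressed vowel + following sounds) of 'bright': -ight = /aɪt/
Rime of 'sight': -ight = /aɪt/
/aɪt/ and /aɪt/ are the same ending sound, so the words rhyme.

Yes


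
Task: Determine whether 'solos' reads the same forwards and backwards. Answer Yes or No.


Forward: 'solos'
Reversed: 'solos'
They are identical.

Yes


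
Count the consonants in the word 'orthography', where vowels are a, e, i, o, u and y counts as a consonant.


Consonants in 'orthography': r, t, h, g, r, p, h, y = 8 consonants.

8


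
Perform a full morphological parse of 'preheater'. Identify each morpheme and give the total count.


Step 1: Identify prefix: 'pre' (meaning: before)
Step 2: Identify root: 'heat'
Step 3: Identify suffix(es): 'er'
Decomposition: pre- (prefix: before) + heat (root) + -er (suffix: one who)
Total morphemes: 3

3 morphemes (pre- (prefix: before) + heat (root) + -er (suffix: one who))


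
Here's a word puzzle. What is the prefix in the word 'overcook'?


The word 'overcook' = 'over' (prefix) + 'cook' (root). The prefix is 'over'.

over


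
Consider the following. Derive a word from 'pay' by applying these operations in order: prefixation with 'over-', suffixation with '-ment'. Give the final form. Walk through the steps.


Step 1: Add prefix 'over-' to 'pay' = 'overpay'
Step 2: Add suffix '-ment' to 'overpay' = 'overpayment'

overpayment


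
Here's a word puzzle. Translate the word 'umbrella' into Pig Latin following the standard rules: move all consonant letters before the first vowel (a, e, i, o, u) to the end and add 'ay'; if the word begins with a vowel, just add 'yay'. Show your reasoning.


'umbrella' starts with a vowel, so add 'yay': 'umbrellayay'.

umbrellayay


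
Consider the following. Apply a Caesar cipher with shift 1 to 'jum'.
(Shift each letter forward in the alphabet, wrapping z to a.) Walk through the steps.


Shift each letter by 1: j -> k, u -> v, m -> n. Result: 'kvn'.

kvn


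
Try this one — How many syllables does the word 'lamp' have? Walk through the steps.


Break 'lamp' into syllables: lamp -> lamp = 1 syllable

1 syllable


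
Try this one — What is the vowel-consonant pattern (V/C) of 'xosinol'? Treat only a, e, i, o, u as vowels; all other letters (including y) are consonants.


Letter mapping: x = C, o = V, s = C, i = V, n = C, o = V, l = C.

CVCVCVC


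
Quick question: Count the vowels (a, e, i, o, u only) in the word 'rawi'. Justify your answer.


Vowels in 'rawi': a, i = 2 vowels.

2


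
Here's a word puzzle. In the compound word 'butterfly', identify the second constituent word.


Split 'butterfly' into 'butter' + 'fly'. The second part is 'fly'.

fly


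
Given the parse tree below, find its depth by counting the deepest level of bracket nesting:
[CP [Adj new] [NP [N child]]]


Count bracket nesting levels:
'[' at pos 0: depth = 1
'[' at pos 4: depth = 2
'[' at pos 14: depth = 2
'[' at pos 18: depth = 3
Maximum depth reached: 3

3


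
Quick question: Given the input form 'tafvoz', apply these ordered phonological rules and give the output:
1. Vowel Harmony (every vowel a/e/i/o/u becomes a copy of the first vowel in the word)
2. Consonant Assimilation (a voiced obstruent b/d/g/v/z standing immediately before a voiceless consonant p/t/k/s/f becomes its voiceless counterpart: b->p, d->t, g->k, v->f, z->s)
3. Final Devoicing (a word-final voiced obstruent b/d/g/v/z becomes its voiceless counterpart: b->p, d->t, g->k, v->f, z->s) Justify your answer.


Starting form: 'tafvoz'
Rule 1: Vowel Harmony: all vowels become 'a' (matching first vowel). 'tafvoz' -> 'tafvaz'
Rule 2: Consonant Assimilation: no voiced obstruent (b/d/g/v/z) stands immediately before a voiceless consonant (p/t/k/s/f). No change.
Rule 3: Final Devoicing: word-final voiced obstruent 'z' becomes voiceless 's'. 'tafvaz' -> 'tafvas'
Final form: 'tafvas'

tafvas


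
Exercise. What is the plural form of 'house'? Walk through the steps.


Apply rule: Add -s. 'house' becomes 'houses'.

houses


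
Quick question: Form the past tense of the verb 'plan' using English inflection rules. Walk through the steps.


Apply rule: Double final consonant and add -ed. 'plan' becomes 'planned'.

planned


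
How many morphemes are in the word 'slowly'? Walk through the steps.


Decomposition: slow (root) + -ly (suffix) = 2 morpheme(s)

2 morphemes


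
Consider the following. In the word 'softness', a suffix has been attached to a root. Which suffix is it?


The word 'softness' = 'soft' (root) + '-ness' (suffix). The suffix is '-ness'.

ness


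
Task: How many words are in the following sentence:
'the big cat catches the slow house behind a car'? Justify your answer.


Split into words: the | big | cat | catches | the | slow | house | behind | a | car = 10 words.

10


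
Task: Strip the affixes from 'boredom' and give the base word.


Remove suffix '-dom' from 'boredom' to get root 'bore'.

bore


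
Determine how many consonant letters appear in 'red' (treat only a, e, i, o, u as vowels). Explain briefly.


Consonants in 'red': r, d = 2 consonants.

2


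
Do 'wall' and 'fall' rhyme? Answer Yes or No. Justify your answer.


Rime (stressed vowel + following sounds) of 'wall': -all = /ɔːl/
Rime of 'fall': -all = /ɔːl/
/ɔːl/ and /ɔːl/ are the same ending sound, so the words rhyme.

Yes


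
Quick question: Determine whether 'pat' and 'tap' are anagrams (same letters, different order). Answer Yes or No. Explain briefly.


Sorted letters of 'pat': 'apt'
Sorted letters of 'tap': 'apt'
They match.

Yes


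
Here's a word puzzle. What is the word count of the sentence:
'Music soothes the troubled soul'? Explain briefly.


Split into words: Music | soothes | the | troubled | soul = 5 words.

5


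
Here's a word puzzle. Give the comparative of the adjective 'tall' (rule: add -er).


Apply comparative formation (add -er): 'tall' -> 'taller'.

taller


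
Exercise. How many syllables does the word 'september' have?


Break 'september' into syllables: sep-tem-ber -> sep | tem | ber = 3 syllables

3 syllables


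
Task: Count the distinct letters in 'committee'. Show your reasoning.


Unique letters in 'committee': {c, e, i, m, o, t} = 6 distinct letters.

6


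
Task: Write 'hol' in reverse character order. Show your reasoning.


Reverse 'hol' character by character: 'loh'.

loh


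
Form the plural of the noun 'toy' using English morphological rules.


Apply rule: Add -s. 'toy' becomes 'toys'.

toys


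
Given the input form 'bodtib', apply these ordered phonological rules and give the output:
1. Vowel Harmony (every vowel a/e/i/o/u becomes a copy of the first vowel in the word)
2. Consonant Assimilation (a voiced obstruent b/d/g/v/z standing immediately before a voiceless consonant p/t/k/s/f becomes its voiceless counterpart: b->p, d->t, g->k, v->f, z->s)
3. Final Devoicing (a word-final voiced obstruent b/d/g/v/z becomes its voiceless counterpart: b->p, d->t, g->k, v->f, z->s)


Starting form: 'bodtib'
Rule 1: Vowel Harmony: all vowels become 'o' (matching first vowel). 'bodtib' -> 'bodtob'
Rule 2: Consonant Assimilation: voiced obstruent before voiceless consonant becomes voiceless ('dt' -> 'tt'). 'bodtob' -> 'bottob'
Rule 3: Final Devoicing: word-final voiced obstruent 'b' becomes voiceless 'p'. 'bottob' -> 'bottop'
Final form: 'bottop'

bottop


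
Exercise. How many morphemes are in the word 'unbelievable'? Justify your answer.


Decomposition: un- (prefix) + believe (root) + -able (suffix) = 3 morpheme(s)

3 morphemes


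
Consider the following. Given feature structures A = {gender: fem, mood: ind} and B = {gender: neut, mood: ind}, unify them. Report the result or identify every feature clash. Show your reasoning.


Compare features:
gender: A=fem vs B=neut -> CLASH
mood: A=ind vs B=ind -> unified: ind
Clash detected on feature 'gender' (fem vs neut); unification fails.

CLASH on 'gender' (fem vs neut)


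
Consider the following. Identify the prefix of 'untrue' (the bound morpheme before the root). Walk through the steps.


The word 'untrue' = 'un' (prefix) + 'true' (root). The prefix is 'un'.

un


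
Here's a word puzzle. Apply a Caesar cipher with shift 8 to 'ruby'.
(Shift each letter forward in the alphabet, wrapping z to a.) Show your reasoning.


Shift each letter by 8: r -> z, u -> c, b -> j, y -> g. Result: 'zcjg'.

zcjg


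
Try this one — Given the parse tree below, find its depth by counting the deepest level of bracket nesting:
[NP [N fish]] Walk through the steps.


Count bracket nesting levels:
'[' at pos 0: depth = 1
'[' at pos 4: depth = 2
Maximum depth reached: 2

2


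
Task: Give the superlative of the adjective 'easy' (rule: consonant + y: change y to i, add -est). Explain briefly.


Apply superlative formation (consonant + y: change y to i, add -est): 'easy' -> 'easiest'.

easiest


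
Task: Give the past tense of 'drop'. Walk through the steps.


Apply rule: Double final consonant and add -ed. 'drop' becomes 'dropped'.

dropped


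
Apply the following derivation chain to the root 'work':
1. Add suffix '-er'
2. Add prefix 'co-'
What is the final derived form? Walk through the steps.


Step 1: Add suffix '-er' to 'work' = 'worker'
Step 2: Add prefix 'co-' to 'worker' = 'coworker'

coworker


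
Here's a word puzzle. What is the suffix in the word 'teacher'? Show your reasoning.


The word 'teacher' = 'teach' (root) + '-er' (suffix). The suffix is '-er'.

er


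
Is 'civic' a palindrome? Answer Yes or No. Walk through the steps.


Forward: 'civic'
Reversed: 'civic'
They are identical.

Yes


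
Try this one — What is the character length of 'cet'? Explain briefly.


Spell out 'cet' and number each letter: c(1), e(2), t(3). Total: 3 letters.

3


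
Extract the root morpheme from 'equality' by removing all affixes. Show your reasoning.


Remove suffix '-ity' from 'equality' to get root 'equal'.

equal


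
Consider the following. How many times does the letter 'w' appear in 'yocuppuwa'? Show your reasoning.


Letter 'w' in 'yocuppuwa': found at position(s) 8 = 1 occurrence(s).

1


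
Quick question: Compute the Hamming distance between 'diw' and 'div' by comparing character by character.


Alignment:
Position 1: 'd' vs 'd' = match
Position 2: 'i' vs 'i' = match
Position 3: 'w' vs 'v' = DIFFER
Total differences: 1

1


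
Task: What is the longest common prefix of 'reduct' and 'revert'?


Compare from the start: 2 characters match: 're'. Mismatch at position 3: 'd' vs 'v'.

re


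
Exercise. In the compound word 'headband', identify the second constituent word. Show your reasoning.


Split 'headband' into 'head' + 'band'. The second part is 'band'.

band


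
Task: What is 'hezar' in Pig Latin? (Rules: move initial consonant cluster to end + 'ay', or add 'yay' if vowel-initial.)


'hezar': move consonant cluster 'h' to end and add 'ay': 'ezarhay'.

ezarhay


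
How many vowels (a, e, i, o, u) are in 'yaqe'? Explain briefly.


Vowels in 'yaqe': a, e = 2 vowels.

2


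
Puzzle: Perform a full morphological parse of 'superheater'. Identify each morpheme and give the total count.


Step 1: Identify prefix: 'super' (meaning: above)
Step 2: Identify root: 'heat'
Step 3: Identify suffix(es): 'er'
Decomposition: super- (prefix: above) + heat (root) + -er (suffix: one who)
Total morphemes: 3

3 morphemes (super- (prefix: above) + heat (root) + -er (suffix: one who))


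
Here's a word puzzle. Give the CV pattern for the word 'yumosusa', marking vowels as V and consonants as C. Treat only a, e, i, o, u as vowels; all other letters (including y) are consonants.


Letter mapping: y = C, u = V, m = C, o = V, s = C, u = V, s = C, a = V.

CVCVCVCV


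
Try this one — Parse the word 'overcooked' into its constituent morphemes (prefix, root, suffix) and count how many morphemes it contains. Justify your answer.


Step 1: Identify prefix: 'over' (meaning: excessively)
Step 2: Identify root: 'cook'
Step 3: Identify suffix(es): 'ed'
Decomposition: over- (prefix: excessively) + cook (root) + -ed (suffix: past)
Total morphemes: 3

3 morphemes (over- (prefix: excessively) + cook (root) + -ed (suffix: past))


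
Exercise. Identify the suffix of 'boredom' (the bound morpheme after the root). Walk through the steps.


The word 'boredom' = 'bore' (root) + '-dom' (suffix). The suffix is '-dom'.

dom


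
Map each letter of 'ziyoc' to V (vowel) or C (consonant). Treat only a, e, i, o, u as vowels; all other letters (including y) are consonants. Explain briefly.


Letter mapping: z = C, i = V, y = C, o = V, c = C.

CVCVC


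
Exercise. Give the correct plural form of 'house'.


Apply rule: Add -s. 'house' becomes 'houses'.

houses


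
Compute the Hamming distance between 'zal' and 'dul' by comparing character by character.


Alignment:
Position 1: 'z' vs 'd' = DIFFER
Position 2: 'a' vs 'u' = DIFFER
Position 3: 'l' vs 'l' = match
Total differences: 2

2


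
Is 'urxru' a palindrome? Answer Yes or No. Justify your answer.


Forward: 'urxru'
Reversed: 'urxru'
They are identical.

Yes


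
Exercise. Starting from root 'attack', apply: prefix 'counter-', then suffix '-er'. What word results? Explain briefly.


Step 1: Add prefix 'counter-' to 'attack' = 'counterattack'
Step 2: Add suffix '-er' to 'counterattack' = 'counterattacker'

counterattacker


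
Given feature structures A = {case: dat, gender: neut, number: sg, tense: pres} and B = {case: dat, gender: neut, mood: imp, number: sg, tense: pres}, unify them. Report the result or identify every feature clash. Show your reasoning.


Compare features:
case: A=dat vs B=dat -> unified: dat
gender: A=neut vs B=neut -> unified: neut
mood: A=_ vs B=imp -> unified: imp
number: A=sg vs B=sg -> unified: sg
tense: A=pres vs B=pres -> unified: pres
No clashes found.

Unified: {case: dat, gender: neut, mood: imp, number: sg, tense: pres}


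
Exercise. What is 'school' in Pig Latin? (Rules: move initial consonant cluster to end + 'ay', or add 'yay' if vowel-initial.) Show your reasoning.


'school': move consonant cluster 'sch' to end and add 'ay': 'oolschay'.

oolschay


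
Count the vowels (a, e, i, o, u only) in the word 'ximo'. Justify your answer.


Vowels in 'ximo': i, o = 2 vowels.

2


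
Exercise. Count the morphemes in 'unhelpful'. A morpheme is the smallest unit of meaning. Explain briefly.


Decomposition: un- (prefix) + help (root) + -ful (suffix) = 3 morpheme(s)

3 morphemes


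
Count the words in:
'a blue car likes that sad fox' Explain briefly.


Split into words: a | blue | car | likes | that | sad | fox = 7 words.

7


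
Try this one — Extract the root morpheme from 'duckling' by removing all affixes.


Remove suffix '-ling' from 'duckling' to get root 'duck'.

duck


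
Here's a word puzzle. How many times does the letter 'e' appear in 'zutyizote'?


Letter 'e' in 'zutyizote': found at position(s) 9 = 1 occurrence(s).

1


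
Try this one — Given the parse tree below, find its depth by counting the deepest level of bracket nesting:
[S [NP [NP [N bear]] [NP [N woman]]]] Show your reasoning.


Count bracket nesting levels:
'[' at pos 0: depth = 1
'[' at pos 3: depth = 2
'[' at pos 7: depth = 3
'[' at pos 11: depth = 4
'[' at pos 21: depth = 3
'[' at pos 25: depth = 4
Maximum depth reached: 4

4


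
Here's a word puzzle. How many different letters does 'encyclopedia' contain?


Unique letters in 'encyclopedia': {a, c, d, e, i, l, n, o, p, y} = 10 distinct letters.

10


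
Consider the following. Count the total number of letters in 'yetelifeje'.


Spell out 'yetelifeje' and number each letter: y(1), e(2), t(3), e(4), l(5), i(6), f(7), e(8), j(9), e(10). Total: 10 letters.

10


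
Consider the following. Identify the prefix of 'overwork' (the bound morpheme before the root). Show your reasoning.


The word 'overwork' = 'over' (prefix) + 'work' (root). The prefix is 'over'.

over


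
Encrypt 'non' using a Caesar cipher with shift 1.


Shift each letter by 1: n -> o, o -> p, n -> o. Result: 'opo'.

opo


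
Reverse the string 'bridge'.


Reverse 'bridge' character by character: 'egdirb'.

egdirb


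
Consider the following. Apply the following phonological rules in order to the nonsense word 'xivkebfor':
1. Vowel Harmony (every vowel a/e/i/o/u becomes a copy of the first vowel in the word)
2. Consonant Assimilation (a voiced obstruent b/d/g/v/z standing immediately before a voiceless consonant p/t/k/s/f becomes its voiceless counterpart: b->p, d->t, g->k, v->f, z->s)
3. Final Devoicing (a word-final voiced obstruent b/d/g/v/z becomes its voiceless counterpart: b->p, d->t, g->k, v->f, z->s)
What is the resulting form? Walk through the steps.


Starting form: 'xivkebfor'
Rule 1: Vowel Harmony: all vowels become 'i' (matching first vowel). 'xivkebfor' -> 'xivkibfir'
Rule 2: Consonant Assimilation: voiced obstruent before voiceless consonant becomes voiceless ('vk' -> 'fk', 'bf' -> 'pf'). 'xivkibfir' -> 'xifkipfir'
Rule 3: Final Devoicing: final consonant 'r' is not one of the voiced obstruents b/d/g/v/z. No change.
Final form: 'xifkipfir'

xifkipfir


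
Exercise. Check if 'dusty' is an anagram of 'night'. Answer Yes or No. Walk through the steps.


Sorted letters of 'dusty': 'dstuy'
Sorted letters of 'night': 'ghint'
They do not match.

No


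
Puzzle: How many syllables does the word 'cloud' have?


Break 'cloud' into syllables: cloud -> cloud = 1 syllable

1 syllable


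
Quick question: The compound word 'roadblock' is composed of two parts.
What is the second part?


Split 'roadblock' into 'road' + 'block'. The second part is 'block'.

block


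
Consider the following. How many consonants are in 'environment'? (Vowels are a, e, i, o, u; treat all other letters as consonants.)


Consonants in 'environment': n, v, r, n, m, n, t = 7 consonants.

7


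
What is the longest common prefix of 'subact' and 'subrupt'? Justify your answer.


Compare from the start: 3 characters match: 'sub'. Mismatch at position 4: 'a' vs 'r'.

sub


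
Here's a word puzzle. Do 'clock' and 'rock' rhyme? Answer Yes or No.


Rime (stressed vowel + following sounds) of 'clock': -ock = /ɒk/
Rime of 'rock': -ock = /ɒk/
/ɒk/ and /ɒk/ are the same ending sound, so the words rhyme.

Yes


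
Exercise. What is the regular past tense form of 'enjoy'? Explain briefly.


Apply rule: Add -ed. 'enjoy' becomes 'enjoyed'.

enjoyed


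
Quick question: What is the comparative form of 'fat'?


Apply comparative formation (double final consonant, add -er): 'fat' -> 'fatter'.

fatter


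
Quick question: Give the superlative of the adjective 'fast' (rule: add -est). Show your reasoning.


Apply superlative formation (add -est): 'fast' -> 'fastest'.

fastest


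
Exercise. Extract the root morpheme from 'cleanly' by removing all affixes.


Remove suffix '-ly' from 'cleanly' to get root 'clean'.

clean


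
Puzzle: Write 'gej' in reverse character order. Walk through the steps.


Reverse 'gej' character by character: 'jeg'.

jeg


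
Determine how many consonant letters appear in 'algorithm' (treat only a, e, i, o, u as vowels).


Consonants in 'algorithm': l, g, r, t, h, m = 6 consonants.

6


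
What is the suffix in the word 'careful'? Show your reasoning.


The word 'careful' = 'care' (root) + '-ful' (suffix). The suffix is '-ful'.

ful


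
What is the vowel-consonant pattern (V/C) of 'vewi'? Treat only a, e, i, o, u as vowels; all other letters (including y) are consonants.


Letter mapping: v = C, e = V, w = C, i = V.

CVCV


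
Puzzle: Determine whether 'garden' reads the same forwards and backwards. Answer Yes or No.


Forward: 'garden'
Reversed: 'nedrag'
They differ.

No


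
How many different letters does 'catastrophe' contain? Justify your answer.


Unique letters in 'catastrophe': {a, c, e, h, o, p, r, s, t} = 9 distinct letters.

9


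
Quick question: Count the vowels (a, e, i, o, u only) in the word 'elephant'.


Vowels in 'elephant': e, e, a = 3 vowels.

3


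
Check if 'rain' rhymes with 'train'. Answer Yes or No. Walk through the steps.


Rime (stressed vowel + following sounds) of 'rain': -ain = /eɪn/
Rime of 'train': -ain = /eɪn/
/eɪn/ and /eɪn/ are the same ending sound, so the words rhyme.

Yes


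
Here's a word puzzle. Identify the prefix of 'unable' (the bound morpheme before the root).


The word 'unable' = 'un' (prefix) + 'able' (root). The prefix is 'un'.

un


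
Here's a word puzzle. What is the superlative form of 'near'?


Apply superlative formation (add -est): 'near' -> 'nearest'.

nearest


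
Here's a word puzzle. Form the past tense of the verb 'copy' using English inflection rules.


Apply rule: Change -y to -ied. 'copy' becomes 'copied'.

copied


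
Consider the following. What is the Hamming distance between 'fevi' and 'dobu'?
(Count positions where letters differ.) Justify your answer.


Alignment:
Position 1: 'f' vs 'd' = DIFFER
Position 2: 'e' vs 'o' = DIFFER
Position 3: 'v' vs 'b' = DIFFER
Position 4: 'i' vs 'u' = DIFFER
Total differences: 4

4


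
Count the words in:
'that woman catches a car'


Split into words: that | woman | catches | a | car = 5 words.

5


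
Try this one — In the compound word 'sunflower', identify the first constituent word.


Split 'sunflower' into 'sun' + 'flower'. The first part is 'sun'.

sun


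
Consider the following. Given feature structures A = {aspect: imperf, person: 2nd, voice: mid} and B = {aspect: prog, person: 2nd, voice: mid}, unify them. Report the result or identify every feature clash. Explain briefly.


Compare features:
aspect: A=imperf vs B=prog -> CLASH
person: A=2nd vs B=2nd -> unified: 2nd
voice: A=mid vs B=mid -> unified: mid
Clash detected on feature 'aspect' (imperf vs prog); unification fails.

CLASH on 'aspect' (imperf vs prog)


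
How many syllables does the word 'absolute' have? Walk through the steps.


Break 'absolute' into syllables: ab-so-lute -> ab | so | lute = 3 syllables

3 syllables


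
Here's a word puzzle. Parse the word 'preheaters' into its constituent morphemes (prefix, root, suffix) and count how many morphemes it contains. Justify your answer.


Step 1: Identify prefix: 'pre' (meaning: before)
Step 2: Identify root: 'heat'
Step 3: Identify suffix(es): 'er, s'
Decomposition: pre- (prefix: before) + heat (root) + -er (suffix: one who) + -s (plural)
Total morphemes: 4

4 morphemes (pre- (prefix: before) + heat (root) + -er (suffix: one who) + -s (plural))


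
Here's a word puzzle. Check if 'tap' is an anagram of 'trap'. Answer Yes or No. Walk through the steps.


Sorted letters of 'tap': 'apt'
Sorted letters of 'trap': 'aprt'
They do not match.

No


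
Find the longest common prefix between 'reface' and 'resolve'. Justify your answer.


Compare from the start: 2 characters match: 're'. Mismatch at position 3: 'f' vs 's'.

re


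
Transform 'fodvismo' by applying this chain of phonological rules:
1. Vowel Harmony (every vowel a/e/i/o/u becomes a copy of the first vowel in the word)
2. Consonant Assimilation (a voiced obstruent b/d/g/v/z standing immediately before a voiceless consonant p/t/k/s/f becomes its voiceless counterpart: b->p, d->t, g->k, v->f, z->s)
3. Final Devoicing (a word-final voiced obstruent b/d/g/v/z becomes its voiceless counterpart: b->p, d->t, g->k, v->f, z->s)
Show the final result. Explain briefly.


Starting form: 'fodvismo'
Rule 1: Vowel Harmony: all vowels become 'o' (matching first vowel). 'fodvismo' -> 'fodvosmo'
Rule 2: Consonant Assimilation: no voiced obstruent (b/d/g/v/z) stands immediately before a voiceless consonant (p/t/k/s/f). No change.
Rule 3: Final Devoicing: the word ends in the vowel 'o', not a consonant. No change.
Final form: 'fodvosmo'

fodvosmo


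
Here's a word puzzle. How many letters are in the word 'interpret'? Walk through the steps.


Spell out 'interpret' and number each letter: i(1), n(2), t(3), e(4), r(5), p(6), r(7), e(8), t(9). Total: 9 letters.

9


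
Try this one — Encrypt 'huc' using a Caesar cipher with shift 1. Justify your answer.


Shift each letter by 1: h -> i, u -> v, c -> d. Result: 'ivd'.

ivd


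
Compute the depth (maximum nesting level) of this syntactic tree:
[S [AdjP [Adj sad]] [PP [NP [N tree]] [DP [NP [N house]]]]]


Count bracket nesting levels:
'[' at pos 0: depth = 1
'[' at pos 3: depth = 2
'[' at pos 9: depth = 3
'[' at pos 20: depth = 2
'[' at pos 24: depth = 3
'[' at pos 28: depth = 4
'[' at pos 38: depth = 3
'[' at pos 42: depth = 4
'[' at pos 46: depth = 5
Maximum depth reached: 5

5


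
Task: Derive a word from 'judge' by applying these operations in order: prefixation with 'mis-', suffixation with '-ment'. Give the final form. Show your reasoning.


Step 1: Add prefix 'mis-' to 'judge' = 'misjudge'
Step 2: Add suffix '-ment' to 'misjudge' = 'misjudgment'

misjudgment


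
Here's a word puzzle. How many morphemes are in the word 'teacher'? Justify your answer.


Decomposition: teach (root) + -er (suffix) = 2 morpheme(s)

2 morphemes


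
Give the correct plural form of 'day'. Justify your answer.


Apply rule: Add -s. 'day' becomes 'days'.

days


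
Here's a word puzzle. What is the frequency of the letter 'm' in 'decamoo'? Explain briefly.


Letter 'm' in 'decamoo': found at position(s) 5 = 1 occurrence(s).

1


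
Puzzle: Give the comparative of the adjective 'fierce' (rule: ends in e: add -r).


Apply comparative formation (ends in e: add -r): 'fierce' -> 'fiercer'.

fiercer


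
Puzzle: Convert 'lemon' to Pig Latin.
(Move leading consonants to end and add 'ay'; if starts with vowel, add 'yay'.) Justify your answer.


'lemon': move consonant cluster 'l' to end and add 'ay': 'emonlay'.

emonlay


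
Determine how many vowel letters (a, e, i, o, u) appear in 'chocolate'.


Vowels in 'chocolate': o, o, a, e = 4 vowels.

4


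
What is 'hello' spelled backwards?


Reverse 'hello' character by character: 'olleh'.

olleh


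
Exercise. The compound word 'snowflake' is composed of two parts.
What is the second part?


Split 'snowflake' into 'snow' + 'flake'. The second part is 'flake'.

flake


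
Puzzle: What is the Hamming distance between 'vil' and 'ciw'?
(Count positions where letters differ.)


Alignment:
Position 1: 'v' vs 'c' = DIFFER
Position 2: 'i' vs 'i' = match
Position 3: 'l' vs 'w' = DIFFER
Total differences: 2

2


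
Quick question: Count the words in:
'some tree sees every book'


Split into words: some | tree | sees | every | book = 5 words.

5


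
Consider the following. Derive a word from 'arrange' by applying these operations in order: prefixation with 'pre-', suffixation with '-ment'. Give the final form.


Step 1: Add prefix 'pre-' to 'arrange' = 'prearrange'
Step 2: Add suffix '-ment' to 'prearrange' = 'prearrangement'

prearrangement


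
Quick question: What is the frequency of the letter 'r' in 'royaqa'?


Letter 'r' in 'royaqa': found at position(s) 1 = 1 occurrence(s).

1


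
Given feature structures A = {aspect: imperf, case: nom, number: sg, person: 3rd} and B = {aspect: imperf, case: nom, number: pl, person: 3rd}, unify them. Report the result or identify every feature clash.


Compare features:
aspect: A=imperf vs B=imperf -> unified: imperf
case: A=nom vs B=nom -> unified: nom
number: A=sg vs B=pl -> CLASH
person: A=3rd vs B=3rd -> unified: 3rd
Clash detected on feature 'number' (sg vs pl); unification fails.

CLASH on 'number' (sg vs pl)


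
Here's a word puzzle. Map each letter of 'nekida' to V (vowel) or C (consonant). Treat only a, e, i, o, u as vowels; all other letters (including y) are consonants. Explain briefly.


Letter mapping: n = C, e = V, k = C, i = V, d = C, a = V.

CVCVCV


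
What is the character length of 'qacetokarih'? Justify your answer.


Spell out 'qacetokarih' and number each letter: q(1), a(2), c(3), e(4), t(5), o(6), k(7), a(8), r(9), i(10), h(11). Total: 11 letters.

11


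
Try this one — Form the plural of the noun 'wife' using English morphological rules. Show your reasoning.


Apply rule: Change -fe to -ves. 'wife' becomes 'wives'.

wives


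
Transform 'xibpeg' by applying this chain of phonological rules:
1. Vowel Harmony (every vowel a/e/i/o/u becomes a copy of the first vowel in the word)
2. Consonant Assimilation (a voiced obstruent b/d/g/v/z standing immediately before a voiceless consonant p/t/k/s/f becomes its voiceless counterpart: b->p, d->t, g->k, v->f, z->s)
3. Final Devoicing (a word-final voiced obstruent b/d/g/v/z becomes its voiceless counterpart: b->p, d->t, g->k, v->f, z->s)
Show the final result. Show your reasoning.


Starting form: 'xibpeg'
Rule 1: Vowel Harmony: all vowels become 'i' (matching first vowel). 'xibpeg' -> 'xibpig'
Rule 2: Consonant Assimilation: voiced obstruent before voiceless consonant becomes voiceless ('bp' -> 'pp'). 'xibpig' -> 'xippig'
Rule 3: Final Devoicing: word-final voiced obstruent 'g' becomes voiceless 'k'. 'xippig' -> 'xippik'
Final form: 'xippik'

xippik


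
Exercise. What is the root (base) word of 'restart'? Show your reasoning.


Remove prefix 're' from 'restart' to get root 'start'.

start


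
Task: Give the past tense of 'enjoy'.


Apply rule: Add -ed. 'enjoy' becomes 'enjoyed'.

enjoyed


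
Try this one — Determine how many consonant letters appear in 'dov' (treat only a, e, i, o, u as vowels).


Consonants in 'dov': d, v = 2 consonants.

2


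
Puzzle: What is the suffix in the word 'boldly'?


The word 'boldly' = 'bold' (root) + '-ly' (suffix). The suffix is '-ly'.

ly


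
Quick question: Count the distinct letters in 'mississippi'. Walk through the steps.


Unique letters in 'mississippi': {i, m, p, s} = 4 distinct letters.

4


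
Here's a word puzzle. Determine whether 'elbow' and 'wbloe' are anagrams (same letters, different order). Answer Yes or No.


Sorted letters of 'elbow': 'below'
Sorted letters of 'wbloe': 'below'
They match.

Yes


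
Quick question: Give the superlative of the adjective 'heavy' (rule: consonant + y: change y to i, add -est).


Apply superlative formation (consonant + y: change y to i, add -est): 'heavy' -> 'heaviest'.

heaviest


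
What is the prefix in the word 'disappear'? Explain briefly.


The word 'disappear' = 'dis' (prefix) + 'appear' (root). The prefix is 'dis'.

dis


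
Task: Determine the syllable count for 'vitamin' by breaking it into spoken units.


Break 'vitamin' into syllables: vi-ta-min -> vi | ta | min = 3 syllables

3 syllables


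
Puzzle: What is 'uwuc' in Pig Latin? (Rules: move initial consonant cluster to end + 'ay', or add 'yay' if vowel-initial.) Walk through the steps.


'uwuc' starts with a vowel, so add 'yay': 'uwucyay'.

uwucyay


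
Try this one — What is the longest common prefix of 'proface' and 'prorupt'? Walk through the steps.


Compare from the start: 3 characters match: 'pro'. Mismatch at position 4: 'f' vs 'r'.

pro


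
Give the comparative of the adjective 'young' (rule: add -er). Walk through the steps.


Apply comparative formation (add -er): 'young' -> 'younger'.

younger


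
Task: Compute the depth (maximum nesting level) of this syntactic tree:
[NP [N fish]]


Count bracket nesting levels:
'[' at pos 0: depth = 1
'[' at pos 4: depth = 2
Maximum depth reached: 2

2


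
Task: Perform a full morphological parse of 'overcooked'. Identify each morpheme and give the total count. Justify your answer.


Step 1: Identify prefix: 'over' (meaning: excessively)
Step 2: Identify root: 'cook'
Step 3: Identify suffix(es): 'ed'
Decomposition: over- (prefix: excessively) + cook (root) + -ed (suffix: past)
Total morphemes: 3

3 morphemes (over- (prefix: excessively) + cook (root) + -ed (suffix: past))


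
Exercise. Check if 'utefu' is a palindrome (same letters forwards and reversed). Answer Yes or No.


Forward: 'utefu'
Reversed: 'ufetu'
They differ.

No


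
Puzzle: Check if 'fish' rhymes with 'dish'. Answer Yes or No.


Rime (stressed vowel + following sounds) of 'fish': -ish = /ɪʃ/
Rime of 'dish': -ish = /ɪʃ/
/ɪʃ/ and /ɪʃ/ are the same ending sound, so the words rhyme.

Yes


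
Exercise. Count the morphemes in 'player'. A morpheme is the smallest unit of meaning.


Decomposition: play (root) + -er (suffix) = 2 morpheme(s)

2 morphemes


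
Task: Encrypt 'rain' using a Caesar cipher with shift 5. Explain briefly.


Shift each letter by 5: r -> w, a -> f, i -> n, n -> s. Result: 'wfns'.

wfns


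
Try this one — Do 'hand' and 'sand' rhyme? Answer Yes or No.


Rime (stressed vowel + following sounds) of 'hand': -and = /ænd/
Rime of 'sand': -and = /ænd/
/ænd/ and /ænd/ are the same ending sound, so the words rhyme.

Yes


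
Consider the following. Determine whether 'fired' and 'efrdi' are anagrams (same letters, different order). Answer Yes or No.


Sorted letters of 'fired': 'defir'
Sorted letters of 'efrdi': 'defir'
They match.

Yes


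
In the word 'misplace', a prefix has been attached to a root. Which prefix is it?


The word 'misplace' = 'mis' (prefix) + 'place' (root). The prefix is 'mis'.

mis


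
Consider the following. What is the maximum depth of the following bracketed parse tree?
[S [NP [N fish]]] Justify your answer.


Count bracket nesting levels:
'[' at pos 0: depth = 1
'[' at pos 3: depth = 2
'[' at pos 7: depth = 3
Maximum depth reached: 3

3


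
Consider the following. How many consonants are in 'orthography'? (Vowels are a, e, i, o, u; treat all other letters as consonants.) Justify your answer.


Consonants in 'orthography': r, t, h, g, r, p, h, y = 8 consonants.

8


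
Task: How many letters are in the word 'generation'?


Spell out 'generation' and number each letter: g(1), e(2), n(3), e(4), r(5), a(6), t(7), i(8), o(9), n(10). Total: 10 letters.

10


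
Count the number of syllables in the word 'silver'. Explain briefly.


Break 'silver' into syllables: sil-ver -> sil | ver = 2 syllables

2 syllables
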